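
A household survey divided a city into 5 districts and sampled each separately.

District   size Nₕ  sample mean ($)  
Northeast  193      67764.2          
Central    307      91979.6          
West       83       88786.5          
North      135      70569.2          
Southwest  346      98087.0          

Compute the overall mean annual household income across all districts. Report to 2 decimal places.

86607.57

N = 193 + 307 + 83 + 135 + 346 = 1064.
The stratified mean weights each stratum mean by its population share Nₕ/N.
Σ Nₕx̄ₕ = 193·67764.2 + 307·91979.6 + 83·88786.5 + 135·70569.2 + 346·98087.0 = 13078490.6 + 28237737.2 + 7369279.5 + 9526842 + 33938102 = 92150451.3.
Divide by N: 92150451.3 / 1064 = 86607.5670... → 86607.57.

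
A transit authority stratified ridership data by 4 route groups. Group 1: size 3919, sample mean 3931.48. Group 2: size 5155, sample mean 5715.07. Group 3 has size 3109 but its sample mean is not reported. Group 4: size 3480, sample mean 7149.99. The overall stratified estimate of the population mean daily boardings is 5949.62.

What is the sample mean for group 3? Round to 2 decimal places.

7538.85

N = 3919 + 5155 + 3109 + 3480 = 15663.
Overall total = μ·N = 5949.62·15663 = 93188898.06.
Subtract the known strata: 3919·3931.48 + 5155·5715.07 + 3480·7149.99 = 69750621.17.
Remaining total for group 3: 93188898.06 − 69750621.17 = 23438276.89.
Divide by its size: 23438276.89 / 3109 = 7538.8475... → 7538.85.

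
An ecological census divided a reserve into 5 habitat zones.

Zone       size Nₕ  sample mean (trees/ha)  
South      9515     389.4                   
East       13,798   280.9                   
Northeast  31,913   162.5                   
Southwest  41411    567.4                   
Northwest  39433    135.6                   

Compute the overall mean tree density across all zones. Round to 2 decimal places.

N = 9515 + 13798 + 31913 + 41411 + 39433 = 136070.
The stratified mean weights each stratum mean by its population share Nₕ/N.
Σ Nₕx̄ₕ = 9515·389.4 + 13798·280.9 + 31913·162.5 + 41411·567.4 + 39433·135.6 = 3705141 + 3875858.2 + 5185862.5 + 23496601.4 + 5347114.8 = 41610577.9.
Divide by N: 41610577.9 / 136070 = 305.8027... → 305.80.

305.80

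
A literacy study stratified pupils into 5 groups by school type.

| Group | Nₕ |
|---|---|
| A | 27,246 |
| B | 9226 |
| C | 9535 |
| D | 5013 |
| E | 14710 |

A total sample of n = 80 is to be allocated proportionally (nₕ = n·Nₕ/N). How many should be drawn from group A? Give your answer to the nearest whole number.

Share of group A = 27246/65730 = 0.41451.
Allocate 80 × 0.41451 = 33.161... → 33.

33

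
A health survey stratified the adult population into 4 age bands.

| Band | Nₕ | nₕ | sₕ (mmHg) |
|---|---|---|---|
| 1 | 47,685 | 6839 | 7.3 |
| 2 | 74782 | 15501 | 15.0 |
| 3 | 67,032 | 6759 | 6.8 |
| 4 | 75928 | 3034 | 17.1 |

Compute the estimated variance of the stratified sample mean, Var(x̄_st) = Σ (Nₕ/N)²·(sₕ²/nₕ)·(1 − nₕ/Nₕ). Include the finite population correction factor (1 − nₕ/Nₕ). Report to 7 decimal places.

0.0090926

N = 265427. Term for each stratum: Wₕ²sₕ²/nₕ·(1−nₕ/Nₕ).
Var(x̄_st) = 0.0002154241 + 0.0009133668 + 0.0003923288 + 0.0075714697 = 0.0090925893 → 0.0090926.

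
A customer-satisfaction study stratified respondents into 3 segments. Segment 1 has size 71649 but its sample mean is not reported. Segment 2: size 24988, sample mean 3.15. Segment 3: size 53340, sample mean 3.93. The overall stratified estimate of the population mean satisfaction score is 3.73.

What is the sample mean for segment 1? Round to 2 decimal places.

Σ Nₕx̄ₕ = N·μ, so 71649·x̄_1 = 149977·3.73 − (24988·3.15 + 53340·3.93).
= 559414.21 − 288338.4 = 271075.81.
x̄_1 = 271075.81 / 71649 = 3.7834... → 3.78.

3.78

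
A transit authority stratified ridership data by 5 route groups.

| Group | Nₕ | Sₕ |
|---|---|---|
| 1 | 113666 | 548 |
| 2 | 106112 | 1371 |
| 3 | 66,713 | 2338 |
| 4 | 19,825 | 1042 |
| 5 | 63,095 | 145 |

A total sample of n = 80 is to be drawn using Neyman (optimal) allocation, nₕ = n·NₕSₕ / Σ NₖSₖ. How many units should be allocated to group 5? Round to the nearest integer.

2

Σ NₕSₕ = 113666·548 + 106112·1371 + 66713·2338 + 19825·1042 + 63095·145 = 393549939.
Share for 5: 9148775/393549939 = 0.02325.
n_5 = 80 × 0.02325 = 1.860... → 2.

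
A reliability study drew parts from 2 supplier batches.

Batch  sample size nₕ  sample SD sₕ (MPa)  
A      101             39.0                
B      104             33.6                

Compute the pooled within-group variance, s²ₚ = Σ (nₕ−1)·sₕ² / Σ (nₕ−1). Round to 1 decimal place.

Degrees of freedom: 100 + 103 = 203.
Σ(nₕ−1)sₕ² = 100·1521 + 103·1128.96 = 268382.88.
s²ₚ = 268382.88 / 203 = 1322.083... → 1322.1.

1322.1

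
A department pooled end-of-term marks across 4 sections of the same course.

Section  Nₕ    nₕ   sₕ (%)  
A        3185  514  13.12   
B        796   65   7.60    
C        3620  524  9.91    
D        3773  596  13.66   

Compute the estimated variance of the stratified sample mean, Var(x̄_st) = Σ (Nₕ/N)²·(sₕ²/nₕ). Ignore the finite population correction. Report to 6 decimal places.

0.084048

N = 11374. Term for each stratum: Wₕ²sₕ²/nₕ.
Var(x̄_st) = 0.026260136 + 0.004352247 + 0.018984830 + 0.034451037 = 0.084048250 → 0.084048.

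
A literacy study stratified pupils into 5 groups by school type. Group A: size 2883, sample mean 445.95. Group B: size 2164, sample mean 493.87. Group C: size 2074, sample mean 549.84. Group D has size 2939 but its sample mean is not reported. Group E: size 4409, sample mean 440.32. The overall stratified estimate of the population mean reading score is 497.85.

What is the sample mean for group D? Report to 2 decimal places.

Σ Nₕx̄ₕ = N·μ, so 2939·x̄_D = 14469·497.85 − (2883·445.95 + 2164·493.87 + 2074·549.84 + 4409·440.32).
= 7203391.65 − 5436147.57 = 1767244.08.
x̄_D = 1767244.08 / 2939 = 601.3080... → 601.31.

601.31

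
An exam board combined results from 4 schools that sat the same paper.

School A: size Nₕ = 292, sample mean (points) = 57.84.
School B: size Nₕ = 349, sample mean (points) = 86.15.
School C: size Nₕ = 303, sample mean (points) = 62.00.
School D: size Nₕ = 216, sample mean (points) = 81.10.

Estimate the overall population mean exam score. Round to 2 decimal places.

71.78

N = 292 + 349 + 303 + 216 = 1160.
Weight each subgroup mean by Nₕ/N and sum.
Σ Nₕx̄ₕ = 292·57.84 + 349·86.15 + 303·62.00 + 216·81.10 = 16889.28 + 30066.35 + 18786 + 17517.6 = 83259.23.
Divide by N: 83259.23 / 1160 = 71.7752... → 71.78.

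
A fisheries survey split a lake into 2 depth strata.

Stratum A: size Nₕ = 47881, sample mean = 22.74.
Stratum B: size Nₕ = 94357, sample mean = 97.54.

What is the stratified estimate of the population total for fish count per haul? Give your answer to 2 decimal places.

Estimate total by summing Nₕ·x̄ₕ over strata.
47881·22.74 + 94357·97.54 = 1088813.94 + 9203581.78 = 10292395.72.

10292395.72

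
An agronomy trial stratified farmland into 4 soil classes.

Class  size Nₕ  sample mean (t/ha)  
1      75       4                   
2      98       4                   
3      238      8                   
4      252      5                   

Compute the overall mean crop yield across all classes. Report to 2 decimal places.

N = 75 + 98 + 238 + 252 = 663.
Weight each subgroup mean by Nₕ/N and sum.
Σ Nₕx̄ₕ = 75·4 + 98·4 + 238·8 + 252·5 = 300 + 392 + 1904 + 1260 = 3856.
Divide by N: 3856 / 663 = 5.8160... → 5.82.

5.82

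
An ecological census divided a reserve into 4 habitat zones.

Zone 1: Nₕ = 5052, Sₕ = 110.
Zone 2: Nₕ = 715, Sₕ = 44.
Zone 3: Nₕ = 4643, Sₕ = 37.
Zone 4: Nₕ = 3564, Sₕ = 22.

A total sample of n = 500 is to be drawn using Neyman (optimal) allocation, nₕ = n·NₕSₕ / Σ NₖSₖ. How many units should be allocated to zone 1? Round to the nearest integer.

1: NₕSₕ = 5052·110 = 555720
2: NₕSₕ = 715·44 = 31460
3: NₕSₕ = 4643·37 = 171791
4: NₕSₕ = 3564·22 = 78408
Σ NₕSₕ = 837379.
n_1 = 500·555720/837379 = 331.821... → 332.

332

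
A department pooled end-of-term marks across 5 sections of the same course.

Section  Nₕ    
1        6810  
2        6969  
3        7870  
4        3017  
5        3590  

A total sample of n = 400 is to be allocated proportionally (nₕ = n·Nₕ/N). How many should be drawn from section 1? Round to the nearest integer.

96

Share of section 1 = 6810/28256 = 0.24101.
Allocate 400 × 0.24101 = 96.404... → 96.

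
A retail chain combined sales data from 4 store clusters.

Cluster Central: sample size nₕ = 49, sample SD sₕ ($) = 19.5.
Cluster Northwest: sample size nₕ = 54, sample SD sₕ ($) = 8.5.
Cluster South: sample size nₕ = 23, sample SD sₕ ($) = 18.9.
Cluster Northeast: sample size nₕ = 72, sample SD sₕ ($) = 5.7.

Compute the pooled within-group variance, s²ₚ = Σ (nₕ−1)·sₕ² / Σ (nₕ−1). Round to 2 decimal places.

Central: (49−1)·19.5² = 48·380.25 = 18252
Northwest: (54−1)·8.5² = 53·72.25 = 3829.25
South: (23−1)·18.9² = 22·357.21 = 7858.62
Northeast: (72−1)·5.7² = 71·32.49 = 2306.79
Numerator = 32246.66; denominator = Σ(nₕ−1) = 194.
s²ₚ = 32246.66/194 = 166.2199... → 166.22.

166.22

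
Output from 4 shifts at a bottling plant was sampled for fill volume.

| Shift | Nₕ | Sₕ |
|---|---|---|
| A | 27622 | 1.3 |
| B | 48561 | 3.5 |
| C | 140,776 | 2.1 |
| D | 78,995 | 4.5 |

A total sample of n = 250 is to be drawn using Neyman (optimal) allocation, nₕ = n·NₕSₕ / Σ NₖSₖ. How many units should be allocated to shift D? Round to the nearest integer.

104

A: NₕSₕ = 27622·1.3 = 35908.6
B: NₕSₕ = 48561·3.5 = 169963.5
C: NₕSₕ = 140776·2.1 = 295629.6
D: NₕSₕ = 78995·4.5 = 355477.5
Σ NₕSₕ = 856979.2.
n_D = 250·355477.5/856979.2 = 103.701... → 104.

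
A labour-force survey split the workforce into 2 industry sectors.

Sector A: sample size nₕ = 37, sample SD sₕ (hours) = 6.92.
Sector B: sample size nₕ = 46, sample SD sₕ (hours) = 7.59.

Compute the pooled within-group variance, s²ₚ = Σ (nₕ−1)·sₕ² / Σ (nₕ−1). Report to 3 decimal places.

53.287

A: (37−1)·6.92² = 36·47.8864 = 1723.9104
B: (46−1)·7.59² = 45·57.6081 = 2592.3645
Numerator = 4316.2749; denominator = Σ(nₕ−1) = 81.
s²ₚ = 4316.2749/81 = 53.28734... → 53.287.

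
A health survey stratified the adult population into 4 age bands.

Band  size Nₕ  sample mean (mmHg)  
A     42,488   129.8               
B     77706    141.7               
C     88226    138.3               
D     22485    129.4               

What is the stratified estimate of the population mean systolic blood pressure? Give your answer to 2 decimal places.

137.01

x̄_st = (Σ Nₕx̄ₕ) / (Σ Nₕ) = (42488·129.8 + 77706·141.7 + 88226·138.3 + 22485·129.4) / 230905
= 31637097.4 / 230905 = 137.0135... → 137.01.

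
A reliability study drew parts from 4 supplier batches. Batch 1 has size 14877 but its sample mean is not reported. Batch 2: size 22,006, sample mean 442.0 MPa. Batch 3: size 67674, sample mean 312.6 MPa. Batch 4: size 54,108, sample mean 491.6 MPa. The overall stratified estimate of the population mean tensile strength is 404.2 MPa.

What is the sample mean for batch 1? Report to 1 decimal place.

447.1

N = 14877 + 22006 + 67674 + 54108 = 158665.
Overall total = μ·N = 404.2·158665 = 64132393.
Subtract the known strata: 22006·442.0 + 67674·312.6 + 54108·491.6 = 57481037.2.
Remaining total for batch 1: 64132393 − 57481037.2 = 6651355.8.
Divide by its size: 6651355.8 / 14877 = 447.090... → 447.1.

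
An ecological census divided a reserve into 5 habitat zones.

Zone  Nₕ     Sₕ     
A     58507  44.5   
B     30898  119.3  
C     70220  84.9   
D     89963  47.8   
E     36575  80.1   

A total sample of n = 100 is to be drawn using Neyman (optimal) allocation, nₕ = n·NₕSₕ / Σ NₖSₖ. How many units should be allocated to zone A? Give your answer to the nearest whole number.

13

A: NₕSₕ = 58507·44.5 = 2603561.5
B: NₕSₕ = 30898·119.3 = 3686131.4
C: NₕSₕ = 70220·84.9 = 5961678
D: NₕSₕ = 89963·47.8 = 4300231.4
E: NₕSₕ = 36575·80.1 = 2929657.5
Σ NₕSₕ = 19481259.8.
n_A = 100·2603561.5/19481259.8 = 13.364... → 13.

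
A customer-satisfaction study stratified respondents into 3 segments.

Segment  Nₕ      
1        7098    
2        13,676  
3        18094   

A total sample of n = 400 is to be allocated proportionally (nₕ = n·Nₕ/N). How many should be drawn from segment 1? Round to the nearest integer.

Share of segment 1 = 7098/38868 = 0.18262.
Allocate 400 × 0.18262 = 73.047... → 73.

73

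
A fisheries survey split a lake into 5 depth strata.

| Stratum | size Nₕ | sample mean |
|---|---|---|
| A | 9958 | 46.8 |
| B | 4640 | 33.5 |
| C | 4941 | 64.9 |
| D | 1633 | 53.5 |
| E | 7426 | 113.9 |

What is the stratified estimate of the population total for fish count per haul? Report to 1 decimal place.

Population total = Σ Nₕ·x̄ₕ (each stratum's size times its mean).
9958·46.8 + 4640·33.5 + 4941·64.9 + 1633·53.5 + 7426·113.9 = 466034.4 + 155440 + 320670.9 + 87365.5 + 845821.4 = 1875332.2.

1875332.2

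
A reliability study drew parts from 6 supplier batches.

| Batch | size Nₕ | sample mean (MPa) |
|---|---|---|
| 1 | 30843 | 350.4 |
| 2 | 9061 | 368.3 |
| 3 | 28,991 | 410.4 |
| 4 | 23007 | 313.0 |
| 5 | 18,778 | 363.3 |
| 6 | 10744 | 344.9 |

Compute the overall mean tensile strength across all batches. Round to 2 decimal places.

360.48

N = 121424; weights Wₕ = Nₕ/N = (0.2540, 0.0746, 0.2388, 0.1895, 0.1546, 0.0885).
x̄_st = Σ Wₕ·x̄ₕ = 0.2540·350.4 + 0.0746·368.3 + 0.2388·410.4 + 0.1895·313.0 + 0.1546·363.3 + 0.0885·344.9 ≈ 360.4831...
→ 360.48.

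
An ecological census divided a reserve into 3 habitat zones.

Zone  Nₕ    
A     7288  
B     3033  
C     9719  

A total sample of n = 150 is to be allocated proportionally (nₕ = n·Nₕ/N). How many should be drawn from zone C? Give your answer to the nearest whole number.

73

Share of zone C = 9719/20040 = 0.48498.
Allocate 150 × 0.48498 = 72.747... → 73.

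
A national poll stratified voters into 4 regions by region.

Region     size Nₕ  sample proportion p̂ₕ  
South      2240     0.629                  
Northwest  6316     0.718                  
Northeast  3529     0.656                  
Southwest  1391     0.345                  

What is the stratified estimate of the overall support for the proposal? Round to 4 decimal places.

0.6485

N = 2240 + 6316 + 3529 + 1391 = 13476.
Overall proportion = Σ (Nₕ/N)·p̂ₕ.
Σ Nₕp̂ₕ = 1408.96 + 4534.888 + 2315.024 + 479.895 = 8738.767.
8738.767 / 13476 = 0.648469... → 0.6485.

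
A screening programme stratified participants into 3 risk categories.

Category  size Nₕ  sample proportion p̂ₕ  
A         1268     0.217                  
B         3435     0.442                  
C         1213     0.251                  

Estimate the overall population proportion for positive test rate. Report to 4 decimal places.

0.3546

Wₕ = Nₕ/N with N = 5916: 0.2143, 0.5806, 0.2050.
p̂_st = 0.2143·0.217 + 0.5806·0.442 + 0.2050·0.251 ≈ 0.354613... → 0.3546.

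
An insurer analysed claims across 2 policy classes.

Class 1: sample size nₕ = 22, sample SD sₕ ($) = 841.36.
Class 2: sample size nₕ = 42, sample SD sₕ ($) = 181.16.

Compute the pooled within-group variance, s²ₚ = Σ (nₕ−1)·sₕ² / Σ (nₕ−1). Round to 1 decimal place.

Degrees of freedom: 21 + 41 = 62.
Σ(nₕ−1)sₕ² = 21·707886.6496 + 41·32818.9456 = 16211196.4112.
s²ₚ = 16211196.4112 / 62 = 261470.910... → 261470.9.

261470.9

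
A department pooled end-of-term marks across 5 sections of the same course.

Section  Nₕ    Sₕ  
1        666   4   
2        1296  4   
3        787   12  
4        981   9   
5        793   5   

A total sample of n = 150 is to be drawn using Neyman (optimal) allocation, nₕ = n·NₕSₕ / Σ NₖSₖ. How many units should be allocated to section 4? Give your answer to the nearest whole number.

44

1: NₕSₕ = 666·4 = 2664
2: NₕSₕ = 1296·4 = 5184
3: NₕSₕ = 787·12 = 9444
4: NₕSₕ = 981·9 = 8829
5: NₕSₕ = 793·5 = 3965
Σ NₕSₕ = 30086.
n_4 = 150·8829/30086 = 44.019... → 44.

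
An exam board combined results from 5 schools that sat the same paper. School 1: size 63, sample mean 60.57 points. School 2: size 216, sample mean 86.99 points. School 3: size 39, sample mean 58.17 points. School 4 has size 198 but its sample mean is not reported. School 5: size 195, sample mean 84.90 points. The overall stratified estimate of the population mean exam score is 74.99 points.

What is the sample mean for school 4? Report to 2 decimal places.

60.04

N = 63 + 216 + 39 + 198 + 195 = 711.
Overall total = μ·N = 74.99·711 = 53317.89.
Subtract the known strata: 63·60.57 + 216·86.99 + 39·58.17 + 195·84.90 = 41429.88.
Remaining total for school 4: 53317.89 − 41429.88 = 11888.01.
Divide by its size: 11888.01 / 198 = 60.0405... → 60.04.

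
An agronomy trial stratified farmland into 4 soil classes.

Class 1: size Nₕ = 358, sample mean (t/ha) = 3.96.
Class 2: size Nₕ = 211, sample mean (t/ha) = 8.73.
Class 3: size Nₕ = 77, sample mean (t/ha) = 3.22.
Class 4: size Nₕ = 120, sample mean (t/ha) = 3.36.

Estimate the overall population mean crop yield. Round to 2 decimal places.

5.11

x̄_st = (Σ Nₕx̄ₕ) / (Σ Nₕ) = (358·3.96 + 211·8.73 + 77·3.22 + 120·3.36) / 766
= 3910.85 / 766 = 5.1055... → 5.11.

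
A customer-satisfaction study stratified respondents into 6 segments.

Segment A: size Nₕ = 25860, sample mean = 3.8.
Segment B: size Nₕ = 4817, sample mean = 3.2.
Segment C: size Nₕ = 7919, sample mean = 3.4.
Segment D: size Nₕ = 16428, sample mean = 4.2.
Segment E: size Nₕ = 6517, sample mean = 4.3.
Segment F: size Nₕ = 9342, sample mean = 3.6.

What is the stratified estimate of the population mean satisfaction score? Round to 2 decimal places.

N = 25860 + 4817 + 7919 + 16428 + 6517 + 9342 = 70883.
The stratified mean weights each stratum mean by its population share Nₕ/N.
Σ Nₕx̄ₕ = 25860·3.8 + 4817·3.2 + 7919·3.4 + 16428·4.2 + 6517·4.3 + 9342·3.6 = 98268 + 15414.4 + 26924.6 + 68997.6 + 28023.1 + 33631.2 = 271258.9.
Divide by N: 271258.9 / 70883 = 3.8269... → 3.83.

3.83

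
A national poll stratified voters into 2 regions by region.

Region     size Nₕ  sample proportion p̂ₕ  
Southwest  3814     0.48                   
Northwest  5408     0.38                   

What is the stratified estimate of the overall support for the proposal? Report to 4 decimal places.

0.4214

N = 3814 + 5408 = 9222.
Overall proportion = Σ (Nₕ/N)·p̂ₕ.
Σ Nₕp̂ₕ = 1830.72 + 2055.04 = 3885.76.
3885.76 / 9222 = 0.421358... → 0.4214.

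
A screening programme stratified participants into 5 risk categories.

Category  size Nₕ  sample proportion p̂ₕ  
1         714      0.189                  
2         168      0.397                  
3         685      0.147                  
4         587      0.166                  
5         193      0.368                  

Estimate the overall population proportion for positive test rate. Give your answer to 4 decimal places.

0.2006

N = 714 + 168 + 685 + 587 + 193 = 2347.
Overall proportion = Σ (Nₕ/N)·p̂ₕ.
Σ Nₕp̂ₕ = 134.946 + 66.696 + 100.695 + 97.442 + 71.024 = 470.803.
470.803 / 2347 = 0.200598... → 0.2006.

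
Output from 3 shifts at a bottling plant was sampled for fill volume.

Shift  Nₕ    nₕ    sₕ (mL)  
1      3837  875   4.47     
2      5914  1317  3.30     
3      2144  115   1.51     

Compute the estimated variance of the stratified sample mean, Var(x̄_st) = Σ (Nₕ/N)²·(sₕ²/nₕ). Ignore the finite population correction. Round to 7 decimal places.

0.0050642

N = 11895. Term for each stratum: Wₕ²sₕ²/nₕ.
Var(x̄_st) = 0.0023760835 + 0.0020439763 + 0.0006441347 = 0.0050641945 → 0.0050642.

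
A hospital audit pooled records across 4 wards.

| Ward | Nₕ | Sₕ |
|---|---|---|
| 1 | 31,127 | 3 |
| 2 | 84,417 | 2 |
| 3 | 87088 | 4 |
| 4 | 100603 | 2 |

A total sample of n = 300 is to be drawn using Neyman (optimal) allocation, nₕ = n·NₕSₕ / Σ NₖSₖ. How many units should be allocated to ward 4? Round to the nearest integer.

Σ NₕSₕ = 31127·3 + 84417·2 + 87088·4 + 100603·2 = 811773.
Share for 4: 201206/811773 = 0.24786.
n_4 = 300 × 0.24786 = 74.358... → 74.

74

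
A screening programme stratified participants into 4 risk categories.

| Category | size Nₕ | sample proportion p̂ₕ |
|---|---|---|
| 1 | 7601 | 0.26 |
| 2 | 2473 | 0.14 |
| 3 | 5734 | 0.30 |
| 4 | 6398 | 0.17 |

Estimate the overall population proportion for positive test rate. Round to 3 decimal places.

N = 7601 + 2473 + 5734 + 6398 = 22206.
Overall proportion = Σ (Nₕ/N)·p̂ₕ.
Σ Nₕp̂ₕ = 1976.26 + 346.22 + 1720.2 + 1087.66 = 5130.34.
5130.34 / 22206 = 0.23103... → 0.231.

0.231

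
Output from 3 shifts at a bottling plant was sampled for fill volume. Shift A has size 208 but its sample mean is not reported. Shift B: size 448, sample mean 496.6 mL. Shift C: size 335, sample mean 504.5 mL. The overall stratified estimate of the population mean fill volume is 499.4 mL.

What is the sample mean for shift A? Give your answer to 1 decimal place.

Σ Nₕx̄ₕ = N·μ, so 208·x̄_A = 991·499.4 − (448·496.6 + 335·504.5).
= 494905.4 − 391484.3 = 103421.1.
x̄_A = 103421.1 / 208 = 497.217... → 497.2.

497.2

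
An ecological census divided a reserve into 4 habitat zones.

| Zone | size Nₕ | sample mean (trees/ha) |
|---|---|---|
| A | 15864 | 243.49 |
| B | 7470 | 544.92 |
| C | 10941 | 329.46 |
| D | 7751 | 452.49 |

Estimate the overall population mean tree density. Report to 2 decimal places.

N = 15864 + 7470 + 10941 + 7751 = 42026.
Overall mean = Σ (Nₕ/N)·x̄ₕ — weight by population share, not a simple average.
Σ Nₕx̄ₕ = 15864·243.49 + 7470·544.92 + 10941·329.46 + 7751·452.49 = 3862725.36 + 4070552.4 + 3604621.86 + 3507249.99 = 15045149.61.
Divide by N: 15045149.61 / 42026 = 357.9962... → 358.00.

358.00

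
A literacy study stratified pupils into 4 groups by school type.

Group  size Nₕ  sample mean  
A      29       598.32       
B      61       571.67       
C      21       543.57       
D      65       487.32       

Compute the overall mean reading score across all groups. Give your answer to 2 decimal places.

541.56

N = 176; weights Wₕ = Nₕ/N = (0.1648, 0.3466, 0.1193, 0.3693).
x̄_st = Σ Wₕ·x̄ₕ = 0.1648·598.32 + 0.3466·571.67 + 0.1193·543.57 + 0.3693·487.32 ≈ 541.5564...
→ 541.56.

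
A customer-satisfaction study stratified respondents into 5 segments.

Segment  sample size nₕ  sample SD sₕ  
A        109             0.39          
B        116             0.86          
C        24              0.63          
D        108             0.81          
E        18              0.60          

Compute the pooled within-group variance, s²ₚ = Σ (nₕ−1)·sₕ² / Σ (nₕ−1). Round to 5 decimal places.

0.50522

A: (109−1)·0.39² = 108·0.1521 = 16.4268
B: (116−1)·0.86² = 115·0.7396 = 85.054
C: (24−1)·0.63² = 23·0.3969 = 9.1287
D: (108−1)·0.81² = 107·0.6561 = 70.2027
E: (18−1)·0.60² = 17·0.36 = 6.12
Numerator = 186.9322; denominator = Σ(nₕ−1) = 370.
s²ₚ = 186.9322/370 = 0.5052222... → 0.50522.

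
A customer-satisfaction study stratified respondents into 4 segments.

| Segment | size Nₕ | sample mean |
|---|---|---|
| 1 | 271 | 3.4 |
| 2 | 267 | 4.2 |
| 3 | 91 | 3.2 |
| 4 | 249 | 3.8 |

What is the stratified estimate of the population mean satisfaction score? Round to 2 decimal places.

N = 878; weights Wₕ = Nₕ/N = (0.3087, 0.3041, 0.1036, 0.2836).
x̄_st = Σ Wₕ·x̄ₕ = 0.3087·3.4 + 0.3041·4.2 + 0.1036·3.2 + 0.2836·3.8 ≈ 3.7360...
→ 3.74.

3.74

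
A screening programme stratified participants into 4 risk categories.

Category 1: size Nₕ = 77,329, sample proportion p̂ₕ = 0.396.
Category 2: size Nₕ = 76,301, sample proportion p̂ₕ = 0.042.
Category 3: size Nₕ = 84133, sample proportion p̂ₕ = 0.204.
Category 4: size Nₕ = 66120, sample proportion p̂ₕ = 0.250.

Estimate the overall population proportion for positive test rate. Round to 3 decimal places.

0.222

N = 77329 + 76301 + 84133 + 66120 = 303883.
Overall proportion = Σ (Nₕ/N)·p̂ₕ.
Σ Nₕp̂ₕ = 30622.284 + 3204.642 + 17163.132 + 16530 = 67520.058.
67520.058 / 303883 = 0.22219... → 0.222.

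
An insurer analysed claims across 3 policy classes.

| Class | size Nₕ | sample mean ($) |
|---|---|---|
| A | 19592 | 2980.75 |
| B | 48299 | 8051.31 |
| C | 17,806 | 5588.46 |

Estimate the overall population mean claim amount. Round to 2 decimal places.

N = 85697; weights Wₕ = Nₕ/N = (0.2286, 0.5636, 0.2078).
x̄_st = Σ Wₕ·x̄ₕ = 0.2286·2980.75 + 0.5636·8051.31 + 0.2078·5588.46 ≈ 6380.3540...
→ 6380.35.

6380.35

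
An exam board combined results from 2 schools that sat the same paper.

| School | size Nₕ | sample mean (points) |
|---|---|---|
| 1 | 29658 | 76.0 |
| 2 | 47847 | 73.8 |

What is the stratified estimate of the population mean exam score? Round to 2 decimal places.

N = 77505; weights Wₕ = Nₕ/N = (0.3827, 0.6173).
x̄_st = Σ Wₕ·x̄ₕ = 0.3827·76.0 + 0.6173·73.8 ≈ 74.6419...
→ 74.64.

74.64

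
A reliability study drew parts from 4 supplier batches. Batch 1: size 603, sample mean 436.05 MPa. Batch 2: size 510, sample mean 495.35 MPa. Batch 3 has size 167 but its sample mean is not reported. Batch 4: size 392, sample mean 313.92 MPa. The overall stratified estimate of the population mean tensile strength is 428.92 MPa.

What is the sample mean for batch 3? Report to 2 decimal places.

470.25

Σ Nₕx̄ₕ = N·μ, so 167·x̄_3 = 1672·428.92 − (603·436.05 + 510·495.35 + 392·313.92).
= 717154.24 − 638623.29 = 78530.95.
x̄_3 = 78530.95 / 167 = 470.2452... → 470.25.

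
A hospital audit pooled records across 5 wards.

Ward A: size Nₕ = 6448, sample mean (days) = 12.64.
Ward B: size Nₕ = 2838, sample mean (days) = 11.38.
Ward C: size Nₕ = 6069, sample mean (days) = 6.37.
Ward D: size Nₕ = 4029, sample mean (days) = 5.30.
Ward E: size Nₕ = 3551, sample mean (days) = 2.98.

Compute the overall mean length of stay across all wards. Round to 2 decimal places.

N = 6448 + 2838 + 6069 + 4029 + 3551 = 22935.
Overall mean = Σ (Nₕ/N)·x̄ₕ — weight by population share, not a simple average.
Σ Nₕx̄ₕ = 6448·12.64 + 2838·11.38 + 6069·6.37 + 4029·5.30 + 3551·2.98 = 81502.72 + 32296.44 + 38659.53 + 21353.7 + 10581.98 = 184394.37.
Divide by N: 184394.37 / 22935 = 8.0399... → 8.04.

8.04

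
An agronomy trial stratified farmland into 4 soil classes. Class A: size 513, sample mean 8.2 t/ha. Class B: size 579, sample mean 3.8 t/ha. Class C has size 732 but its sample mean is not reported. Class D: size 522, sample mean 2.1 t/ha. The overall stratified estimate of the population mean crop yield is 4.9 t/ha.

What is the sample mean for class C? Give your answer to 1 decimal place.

5.5

Σ Nₕx̄ₕ = N·μ, so 732·x̄_C = 2346·4.9 − (513·8.2 + 579·3.8 + 522·2.1).
= 11495.4 − 7503 = 3992.4.
x̄_C = 3992.4 / 732 = 5.454... → 5.5.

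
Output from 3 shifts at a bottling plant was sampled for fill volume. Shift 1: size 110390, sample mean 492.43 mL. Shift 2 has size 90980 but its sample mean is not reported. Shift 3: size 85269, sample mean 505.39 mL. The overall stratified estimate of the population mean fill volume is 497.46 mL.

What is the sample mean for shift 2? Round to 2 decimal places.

Σ Nₕx̄ₕ = N·μ, so 90980·x̄_2 = 286639·497.46 − (110390·492.43 + 85269·505.39).
= 142591436.94 − 97453447.61 = 45137989.33.
x̄_2 = 45137989.33 / 90980 = 496.1309... → 496.13.

496.13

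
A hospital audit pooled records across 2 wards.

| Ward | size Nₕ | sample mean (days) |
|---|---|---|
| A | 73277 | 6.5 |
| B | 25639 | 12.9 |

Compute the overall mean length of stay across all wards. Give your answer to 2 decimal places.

8.16

N = 73277 + 25639 = 98916.
The stratified mean weights each stratum mean by its population share Nₕ/N.
Σ Nₕx̄ₕ = 73277·6.5 + 25639·12.9 = 476300.5 + 330743.1 = 807043.6.
Divide by N: 807043.6 / 98916 = 8.1589... → 8.16.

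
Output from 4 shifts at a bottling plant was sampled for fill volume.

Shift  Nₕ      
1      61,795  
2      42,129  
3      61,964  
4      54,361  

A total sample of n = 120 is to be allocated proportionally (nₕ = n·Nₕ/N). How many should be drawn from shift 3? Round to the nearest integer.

N = 61795 + 42129 + 61964 + 54361 = 220249.
n_3 = 120·61964/220249 = 33.760... → 34.

34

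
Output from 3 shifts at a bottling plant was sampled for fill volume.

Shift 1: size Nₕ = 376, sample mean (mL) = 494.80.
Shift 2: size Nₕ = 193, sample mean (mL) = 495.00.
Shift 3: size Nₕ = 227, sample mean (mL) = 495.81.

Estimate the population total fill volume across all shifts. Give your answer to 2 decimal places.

394128.67

1: 376·494.80 = 186044.8
2: 193·495.00 = 95535
3: 227·495.81 = 112548.87
τ̂ = Σ Nₕx̄ₕ = 394128.67.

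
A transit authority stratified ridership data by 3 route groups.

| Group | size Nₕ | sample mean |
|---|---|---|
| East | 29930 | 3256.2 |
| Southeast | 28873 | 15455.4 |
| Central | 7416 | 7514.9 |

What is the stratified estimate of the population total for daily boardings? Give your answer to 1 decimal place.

Estimate total by summing Nₕ·x̄ₕ over strata.
29930·3256.2 + 28873·15455.4 + 7416·7514.9 = 97458066 + 446243764.2 + 55730498.4 = 599432328.6.

599432328.6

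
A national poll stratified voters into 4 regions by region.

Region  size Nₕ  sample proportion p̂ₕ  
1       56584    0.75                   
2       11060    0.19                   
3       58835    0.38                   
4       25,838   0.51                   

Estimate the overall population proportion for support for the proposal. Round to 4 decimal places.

Wₕ = Nₕ/N with N = 152317: 0.3715, 0.0726, 0.3863, 0.1696.
p̂_st = 0.3715·0.75 + 0.0726·0.19 + 0.3863·0.38 + 0.1696·0.51 ≈ 0.525707... → 0.5257.

0.5257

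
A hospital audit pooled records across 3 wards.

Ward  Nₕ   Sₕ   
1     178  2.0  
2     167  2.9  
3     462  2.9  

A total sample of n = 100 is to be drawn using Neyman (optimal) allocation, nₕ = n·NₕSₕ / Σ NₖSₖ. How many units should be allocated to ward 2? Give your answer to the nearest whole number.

22

Σ NₕSₕ = 178·2.0 + 167·2.9 + 462·2.9 = 2180.1.
Share for 2: 484.3/2180.1 = 0.22215.
n_2 = 100 × 0.22215 = 22.215... → 22.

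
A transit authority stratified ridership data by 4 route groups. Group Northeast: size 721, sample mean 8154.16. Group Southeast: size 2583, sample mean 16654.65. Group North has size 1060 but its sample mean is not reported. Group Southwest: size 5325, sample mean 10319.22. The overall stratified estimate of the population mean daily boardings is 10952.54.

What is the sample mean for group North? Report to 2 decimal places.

Σ Nₕx̄ₕ = N·μ, so 1060·x̄_North = 9689·10952.54 − (721·8154.16 + 2583·16654.65 + 5325·10319.22).
= 106119160.06 − 103847956.81 = 2271203.25.
x̄_North = 2271203.25 / 1060 = 2142.6446... → 2142.64.

2142.64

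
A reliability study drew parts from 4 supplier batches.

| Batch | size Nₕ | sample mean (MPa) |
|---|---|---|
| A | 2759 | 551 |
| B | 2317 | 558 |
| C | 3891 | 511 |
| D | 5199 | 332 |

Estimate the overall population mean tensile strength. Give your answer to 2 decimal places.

460.78

N = 14166; weights Wₕ = Nₕ/N = (0.1948, 0.1636, 0.2747, 0.3670).
x̄_st = Σ Wₕ·x̄ₕ = 0.1948·551 + 0.1636·558 + 0.2747·511 + 0.3670·332 ≈ 460.7838...
→ 460.78.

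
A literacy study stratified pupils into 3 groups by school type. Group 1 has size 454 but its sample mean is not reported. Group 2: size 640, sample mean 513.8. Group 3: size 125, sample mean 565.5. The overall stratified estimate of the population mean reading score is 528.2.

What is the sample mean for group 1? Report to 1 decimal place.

N = 454 + 640 + 125 = 1219.
Overall total = μ·N = 528.2·1219 = 643875.8.
Subtract the known strata: 640·513.8 + 125·565.5 = 399519.5.
Remaining total for group 1: 643875.8 − 399519.5 = 244356.3.
Divide by its size: 244356.3 / 454 = 538.230... → 538.2.

538.2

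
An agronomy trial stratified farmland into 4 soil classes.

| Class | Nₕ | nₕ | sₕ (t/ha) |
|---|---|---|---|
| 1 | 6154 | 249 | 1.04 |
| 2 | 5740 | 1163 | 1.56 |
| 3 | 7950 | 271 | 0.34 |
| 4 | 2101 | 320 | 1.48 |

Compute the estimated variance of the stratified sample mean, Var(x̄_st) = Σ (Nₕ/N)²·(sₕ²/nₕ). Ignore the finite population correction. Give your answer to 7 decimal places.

N = 21945; Wₕ = Nₕ/N.
class 1: (6154/21945)²·1.04²/249 = 0.0003415947
class 2: (5740/21945)²·1.56²/1163 = 0.0001431601
class 3: (7950/21945)²·0.34²/271 = 0.0000559824
class 4: (2101/21945)²·1.48²/320 = 0.0000627414
Sum = 0.0006034787 → 0.0006035.

0.0006035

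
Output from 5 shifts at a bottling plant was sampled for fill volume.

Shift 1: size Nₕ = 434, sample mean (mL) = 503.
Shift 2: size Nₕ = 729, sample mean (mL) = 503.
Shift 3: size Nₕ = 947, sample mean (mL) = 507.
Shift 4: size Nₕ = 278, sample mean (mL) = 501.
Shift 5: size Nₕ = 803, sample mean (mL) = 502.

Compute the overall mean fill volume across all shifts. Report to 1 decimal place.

503.8

x̄_st = (Σ Nₕx̄ₕ) / (Σ Nₕ) = (434·503 + 729·503 + 947·507 + 278·501 + 803·502) / 3191
= 1607502 / 3191 = 503.761... → 503.8.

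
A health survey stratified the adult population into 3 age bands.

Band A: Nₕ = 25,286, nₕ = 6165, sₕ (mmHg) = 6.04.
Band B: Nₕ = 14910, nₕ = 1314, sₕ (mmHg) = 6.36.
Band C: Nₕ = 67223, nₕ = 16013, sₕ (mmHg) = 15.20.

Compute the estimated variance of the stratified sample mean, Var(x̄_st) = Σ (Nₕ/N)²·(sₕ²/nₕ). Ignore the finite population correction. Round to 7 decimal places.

N = 107419. Term for each stratum: Wₕ²sₕ²/nₕ.
Var(x̄_st) = 0.0003278981 + 0.0005930782 + 0.0056505151 = 0.0065714914 → 0.0065715.

0.0065715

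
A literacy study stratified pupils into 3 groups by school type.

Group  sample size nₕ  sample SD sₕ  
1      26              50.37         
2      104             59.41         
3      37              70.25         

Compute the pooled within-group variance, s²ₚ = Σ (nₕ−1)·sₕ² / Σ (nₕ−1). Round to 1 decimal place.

3686.8

Degrees of freedom: 25 + 103 + 36 = 164.
Σ(nₕ−1)sₕ² = 25·2537.1369 + 103·3529.5481 + 36·4935.0625 = 604634.1268.
s²ₚ = 604634.1268 / 164 = 3686.793... → 3686.8.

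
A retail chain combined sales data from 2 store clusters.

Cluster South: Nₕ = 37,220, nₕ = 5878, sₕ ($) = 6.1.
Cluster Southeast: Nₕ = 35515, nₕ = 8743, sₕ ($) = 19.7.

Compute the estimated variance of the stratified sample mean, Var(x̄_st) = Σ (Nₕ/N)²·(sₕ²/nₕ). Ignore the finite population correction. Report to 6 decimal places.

0.012241

N = 72735; Wₕ = Nₕ/N.
cluster South: (37220/72735)²·6.1²/5878 = 0.001657662
cluster Southeast: (35515/72735)²·19.7²/8743 = 0.010582998
Sum = 0.012240660 → 0.012241.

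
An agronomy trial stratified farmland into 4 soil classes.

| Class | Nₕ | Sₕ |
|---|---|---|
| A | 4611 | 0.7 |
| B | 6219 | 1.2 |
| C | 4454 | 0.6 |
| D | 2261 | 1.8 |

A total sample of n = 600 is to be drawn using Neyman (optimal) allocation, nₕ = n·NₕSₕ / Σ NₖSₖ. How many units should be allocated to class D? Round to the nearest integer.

A: NₕSₕ = 4611·0.7 = 3227.7
B: NₕSₕ = 6219·1.2 = 7462.8
C: NₕSₕ = 4454·0.6 = 2672.4
D: NₕSₕ = 2261·1.8 = 4069.8
Σ NₕSₕ = 17432.7.
n_D = 600·4069.8/17432.7 = 140.075... → 140.

140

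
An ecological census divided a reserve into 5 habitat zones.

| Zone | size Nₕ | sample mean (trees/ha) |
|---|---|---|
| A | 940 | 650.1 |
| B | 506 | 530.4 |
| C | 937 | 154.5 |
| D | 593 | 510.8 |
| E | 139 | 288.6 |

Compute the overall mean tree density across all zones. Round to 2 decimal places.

438.93

N = 940 + 506 + 937 + 593 + 139 = 3115.
The stratified mean weights each stratum mean by its population share Nₕ/N.
Σ Nₕx̄ₕ = 940·650.1 + 506·530.4 + 937·154.5 + 593·510.8 + 139·288.6 = 611094 + 268382.4 + 144766.5 + 302904.4 + 40115.4 = 1367262.7.
Divide by N: 1367262.7 / 3115 = 438.9286... → 438.93.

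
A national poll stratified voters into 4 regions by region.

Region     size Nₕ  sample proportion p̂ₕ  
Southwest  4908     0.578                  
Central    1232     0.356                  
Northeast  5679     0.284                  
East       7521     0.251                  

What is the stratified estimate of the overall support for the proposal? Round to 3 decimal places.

0.350

N = 4908 + 1232 + 5679 + 7521 = 19340.
Overall proportion = Σ (Nₕ/N)·p̂ₕ.
Σ Nₕp̂ₕ = 2836.824 + 438.592 + 1612.836 + 1887.771 = 6776.023.
6776.023 / 19340 = 0.35036... → 0.350.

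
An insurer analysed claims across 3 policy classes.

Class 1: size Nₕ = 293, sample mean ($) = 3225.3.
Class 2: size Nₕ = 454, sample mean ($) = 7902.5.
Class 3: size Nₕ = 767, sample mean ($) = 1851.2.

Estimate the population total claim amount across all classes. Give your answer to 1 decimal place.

5952618.3

Population total = Σ Nₕ·x̄ₕ (each stratum's size times its mean).
293·3225.3 + 454·7902.5 + 767·1851.2 = 945012.9 + 3587735 + 1419870.4 = 5952618.3.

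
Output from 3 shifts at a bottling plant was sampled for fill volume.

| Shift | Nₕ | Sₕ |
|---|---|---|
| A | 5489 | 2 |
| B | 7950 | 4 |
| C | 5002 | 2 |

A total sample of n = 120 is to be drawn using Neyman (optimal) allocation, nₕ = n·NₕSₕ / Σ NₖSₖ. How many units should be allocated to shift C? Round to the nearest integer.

23

Σ NₕSₕ = 5489·2 + 7950·4 + 5002·2 = 52782.
Share for C: 10004/52782 = 0.18953.
n_C = 120 × 0.18953 = 22.744... → 23.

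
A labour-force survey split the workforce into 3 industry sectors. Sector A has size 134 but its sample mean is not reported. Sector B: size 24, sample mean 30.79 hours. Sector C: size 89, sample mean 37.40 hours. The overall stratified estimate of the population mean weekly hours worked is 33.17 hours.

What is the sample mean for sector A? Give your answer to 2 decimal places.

30.79

N = 134 + 24 + 89 = 247.
Overall total = μ·N = 33.17·247 = 8192.99.
Subtract the known strata: 24·30.79 + 89·37.40 = 4067.56.
Remaining total for sector A: 8192.99 − 4067.56 = 4125.43.
Divide by its size: 4125.43 / 134 = 30.7868... → 30.79.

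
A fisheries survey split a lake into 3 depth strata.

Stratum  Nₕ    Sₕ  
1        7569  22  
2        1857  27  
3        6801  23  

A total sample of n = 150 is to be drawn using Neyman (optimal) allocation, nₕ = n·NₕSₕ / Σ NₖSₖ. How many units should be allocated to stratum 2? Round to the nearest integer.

Σ NₕSₕ = 7569·22 + 1857·27 + 6801·23 = 373080.
Share for 2: 50139/373080 = 0.13439.
n_2 = 150 × 0.13439 = 20.159... → 20.

20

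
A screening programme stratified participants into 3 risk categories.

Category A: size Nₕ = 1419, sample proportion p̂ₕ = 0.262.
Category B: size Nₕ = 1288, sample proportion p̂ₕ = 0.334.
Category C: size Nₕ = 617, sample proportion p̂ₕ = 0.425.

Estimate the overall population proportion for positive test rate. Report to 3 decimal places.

N = 1419 + 1288 + 617 = 3324.
Overall proportion = Σ (Nₕ/N)·p̂ₕ.
Σ Nₕp̂ₕ = 371.778 + 430.192 + 262.225 = 1064.195.
1064.195 / 3324 = 0.32015... → 0.320.

0.320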